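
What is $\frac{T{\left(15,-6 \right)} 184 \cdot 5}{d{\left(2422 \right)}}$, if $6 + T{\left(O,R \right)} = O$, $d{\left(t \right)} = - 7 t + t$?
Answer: $- \frac{690}{1211} \approx -0.56978$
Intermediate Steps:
$d{\left(t \right)} = - 6 t$
$T{\left(O,R \right)} = -6 + O$
$\frac{T{\left(15,-6 \right)} 184 \cdot 5}{d{\left(2422 \right)}} = \frac{\left(-6 + 15\right) 184 \cdot 5}{\left(-6\right) 2422} = \frac{9 \cdot 184 \cdot 5}{-14532} = 1656 \cdot 5 \left(- \frac{1}{14532}\right) = 8280 \left(- \frac{1}{14532}\right) = - \frac{690}{1211}$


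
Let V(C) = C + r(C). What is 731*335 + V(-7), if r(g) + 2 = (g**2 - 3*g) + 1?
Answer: 244947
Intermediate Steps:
r(g) = -1 + g**2 - 3*g (r(g) = -2 + ((g**2 - 3*g) + 1) = -2 + (1 + g**2 - 3*g) = -1 + g**2 - 3*g)
V(C) = -1 + C**2 - 2*C (V(C) = C + (-1 + C**2 - 3*C) = -1 + C**2 - 2*C)
731*335 + V(-7) = 731*335 + (-1 + (-7)**2 - 2*(-7)) = 244885 + (-1 + 49 + 14) = 244885 + 62 = 244947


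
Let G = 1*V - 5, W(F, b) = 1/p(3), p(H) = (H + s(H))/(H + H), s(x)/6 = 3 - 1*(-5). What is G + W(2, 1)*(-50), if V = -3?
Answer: -236/17 ≈ -13.882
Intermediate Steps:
s(x) = 48 (s(x) = 6*(3 - 1*(-5)) = 6*(3 + 5) = 6*8 = 48)
p(H) = (48 + H)/(2*H) (p(H) = (H + 48)/(H + H) = (48 + H)/((2*H)) = (48 + H)*(1/(2*H)) = (48 + H)/(2*H))
W(F, b) = 2/17 (W(F, b) = 1/((1/2)*(48 + 3)/3) = 1/((1/2)*(1/3)*51) = 1/(17/2) = 2/17)
G = -8 (G = 1*(-3) - 5 = -3 - 5 = -8)
G + W(2, 1)*(-50) = -8 + (2/17)*(-50) = -8 - 100/17 = -236/17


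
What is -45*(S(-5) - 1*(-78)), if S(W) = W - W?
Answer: -3510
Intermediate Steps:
S(W) = 0
-45*(S(-5) - 1*(-78)) = -45*(0 - 1*(-78)) = -45*(0 + 78) = -45*78 = -3510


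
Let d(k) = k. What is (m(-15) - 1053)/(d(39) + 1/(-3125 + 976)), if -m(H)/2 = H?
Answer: -2198427/83810 ≈ -26.231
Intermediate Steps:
m(H) = -2*H
(m(-15) - 1053)/(d(39) + 1/(-3125 + 976)) = (-2*(-15) - 1053)/(39 + 1/(-3125 + 976)) = (30 - 1053)/(39 + 1/(-2149)) = -1023/(39 - 1/2149) = -1023/83810/2149 = -1023*2149/83810 = -2198427/83810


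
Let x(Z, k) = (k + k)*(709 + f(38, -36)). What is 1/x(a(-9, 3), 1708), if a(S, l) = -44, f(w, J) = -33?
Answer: 1/2309216 ≈ 4.3305e-7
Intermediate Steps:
x(Z, k) = 1352*k (x(Z, k) = (k + k)*(709 - 33) = (2*k)*676 = 1352*k)
1/x(a(-9, 3), 1708) = 1/(1352*1708) = 1/2309216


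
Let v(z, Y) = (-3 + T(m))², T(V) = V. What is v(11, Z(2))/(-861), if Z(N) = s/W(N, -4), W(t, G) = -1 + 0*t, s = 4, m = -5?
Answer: -64/861 ≈ -0.074332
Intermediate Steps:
W(t, G) = -1 (W(t, G) = -1 + 0 = -1)
Z(N) = -4 (Z(N) = 4/(-1) = 4*(-1) = -4)
v(z, Y) = 64 (v(z, Y) = (-3 - 5)² = (-8)² = 64)
v(11, Z(2))/(-861) = 64/(-861) = 64*(-1/861) = -64/861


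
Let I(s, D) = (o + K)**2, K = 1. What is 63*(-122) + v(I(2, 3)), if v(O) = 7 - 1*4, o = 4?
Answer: -7683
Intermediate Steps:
I(s, D) = 25 (I(s, D) = (4 + 1)**2 = 5**2 = 25)
v(O) = 3 (v(O) = 7 - 4 = 3)
63*(-122) + v(I(2, 3)) = 63*(-122) + 3 = -7686 + 3 = -7683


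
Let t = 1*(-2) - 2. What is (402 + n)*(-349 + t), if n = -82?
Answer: -112960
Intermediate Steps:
t = -4 (t = -2 - 2 = -4)
(402 + n)*(-349 + t) = (402 - 82)*(-349 - 4) = 320*(-353) = -112960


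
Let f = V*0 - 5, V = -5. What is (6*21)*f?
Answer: -630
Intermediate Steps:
f = -5 (f = -5*0 - 5 = 0 - 5 = -5)
(6*21)*f = (6*21)*(-5) = 126*(-5) = -630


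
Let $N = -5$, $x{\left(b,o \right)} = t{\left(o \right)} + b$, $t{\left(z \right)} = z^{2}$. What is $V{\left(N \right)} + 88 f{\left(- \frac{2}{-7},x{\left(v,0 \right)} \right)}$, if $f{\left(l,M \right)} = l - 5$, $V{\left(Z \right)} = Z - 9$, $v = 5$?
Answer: $- \frac{3002}{7} \approx -428.86$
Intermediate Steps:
$x{\left(b,o \right)} = b + o^{2}$ ($x{\left(b,o \right)} = o^{2} + b = b + o^{2}$)
$V{\left(Z \right)} = -9 + Z$
$f{\left(l,M \right)} = -5 + l$ ($f{\left(l,M \right)} = l - 5 = -5 + l$)
$V{\left(N \right)} + 88 f{\left(- \frac{2}{-7},x{\left(v,0 \right)} \right)} = \left(-9 - 5\right) + 88 \left(-5 - \frac{2}{-7}\right) = -14 + 88 \left(-5 - - \frac{2}{7}\right) = -14 + 88 \left(-5 + \frac{2}{7}\right) = -14 + 88 \left(- \frac{33}{7}\right) = -14 - \frac{2904}{7} = - \frac{3002}{7}$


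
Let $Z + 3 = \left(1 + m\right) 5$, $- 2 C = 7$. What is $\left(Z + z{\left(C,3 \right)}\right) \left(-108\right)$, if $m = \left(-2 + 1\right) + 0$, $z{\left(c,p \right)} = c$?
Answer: $702$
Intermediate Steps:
$C = - \frac{7}{2}$ ($C = \left(- \frac{1}{2}\right) 7 = - \frac{7}{2} \approx -3.5$)
$m = -1$ ($m = -1 + 0 = -1$)
$Z = -3$ ($Z = -3 + \left(1 - 1\right) 5 = -3 + 0 \cdot 5 = -3 + 0 = -3$)
$\left(Z + z{\left(C,3 \right)}\right) \left(-108\right) = \left(-3 - \frac{7}{2}\right) \left(-108\right) = \left(- \frac{13}{2}\right) \left(-108\right) = 702$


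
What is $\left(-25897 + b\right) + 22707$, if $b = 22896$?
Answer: $19706$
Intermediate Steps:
$\left(-25897 + b\right) + 22707 = \left(-25897 + 22896\right) + 22707 = -3001 + 22707 = 19706$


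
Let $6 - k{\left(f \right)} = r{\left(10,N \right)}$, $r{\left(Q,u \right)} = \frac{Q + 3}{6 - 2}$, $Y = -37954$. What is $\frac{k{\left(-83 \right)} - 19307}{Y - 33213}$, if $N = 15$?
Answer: $\frac{77217}{284668} \approx 0.27125$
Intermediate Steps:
$r{\left(Q,u \right)} = \frac{3}{4} + \frac{Q}{4}$ ($r{\left(Q,u \right)} = \frac{3 + Q}{4} = \left(3 + Q\right) \frac{1}{4} = \frac{3}{4} + \frac{Q}{4}$)
$k{\left(f \right)} = \frac{11}{4}$ ($k{\left(f \right)} = 6 - \left(\frac{3}{4} + \frac{1}{4} \cdot 10\right) = 6 - \left(\frac{3}{4} + \frac{5}{2}\right) = 6 - \frac{13}{4} = \frac{11}{4}$)
$\frac{k{\left(-83 \right)} - 19307}{Y - 33213} = \frac{\frac{11}{4} - 19307}{-37954 - 33213} = - \frac{77217}{4 \left(-71167\right)} = \left(- \frac{77217}{4}\right) \left(- \frac{1}{71167}\right) = \frac{77217}{284668}$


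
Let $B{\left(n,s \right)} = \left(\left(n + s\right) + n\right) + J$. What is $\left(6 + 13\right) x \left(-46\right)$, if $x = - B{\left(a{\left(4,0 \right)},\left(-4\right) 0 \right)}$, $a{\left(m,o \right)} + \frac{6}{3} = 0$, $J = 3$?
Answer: $-874$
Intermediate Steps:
$a{\left(m,o \right)} = -2$ ($a{\left(m,o \right)} = -2 + 0 = -2$)
$B{\left(n,s \right)} = 3 + s + 2 n$ ($B{\left(n,s \right)} = \left(\left(n + s\right) + n\right) + 3 = \left(s + 2 n\right) + 3 = 3 + s + 2 n$)
$x = 1$ ($x = - (3 - 0 + 2 \left(-2\right)) = - (3 + 0 - 4) = \left(-1\right) \left(-1\right) = 1$)
$\left(6 + 13\right) x \left(-46\right) = \left(6 + 13\right) 1 \left(-46\right) = 19 \cdot 1 \left(-46\right) = 19 \left(-46\right) = -874$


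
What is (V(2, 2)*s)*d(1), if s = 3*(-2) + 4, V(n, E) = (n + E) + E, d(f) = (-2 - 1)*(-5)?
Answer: -180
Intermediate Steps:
d(f) = 15 (d(f) = -3*(-5) = 15)
V(n, E) = n + 2*E (V(n, E) = (E + n) + E = n + 2*E)
s = -2 (s = -6 + 4 = -2)
(V(2, 2)*s)*d(1) = ((2 + 2*2)*(-2))*15 = ((2 + 4)*(-2))*15 = (6*(-2))*15 = -12*15 = -180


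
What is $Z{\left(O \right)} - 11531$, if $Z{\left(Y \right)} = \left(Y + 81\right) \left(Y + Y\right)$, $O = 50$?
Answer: $1569$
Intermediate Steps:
$Z{\left(Y \right)} = 2 Y \left(81 + Y\right)$ ($Z{\left(Y \right)} = \left(81 + Y\right) 2 Y = 2 Y \left(81 + Y\right)$)
$Z{\left(O \right)} - 11531 = 2 \cdot 50 \left(81 + 50\right) - 11531 = 2 \cdot 50 \cdot 131 + \left(-20154 + 8623\right) = 13100 - 11531 = 1569$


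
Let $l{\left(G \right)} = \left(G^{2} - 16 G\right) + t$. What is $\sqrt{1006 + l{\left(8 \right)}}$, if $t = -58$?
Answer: $2 \sqrt{221} \approx 29.732$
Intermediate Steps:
$l{\left(G \right)} = -58 + G^{2} - 16 G$ ($l{\left(G \right)} = \left(G^{2} - 16 G\right) - 58 = -58 + G^{2} - 16 G$)
$\sqrt{1006 + l{\left(8 \right)}} = \sqrt{1006 - \left(186 - 64\right)} = \sqrt{1006 - 122} = \sqrt{884} = 2 \sqrt{221}$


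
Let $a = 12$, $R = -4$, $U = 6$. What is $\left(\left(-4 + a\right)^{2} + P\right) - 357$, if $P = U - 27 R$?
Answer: $-179$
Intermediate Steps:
$P = 114$ ($P = 6 - -108 = 6 + 108 = 114$)
$\left(\left(-4 + a\right)^{2} + P\right) - 357 = \left(\left(-4 + 12\right)^{2} + 114\right) - 357 = \left(8^{2} + 114\right) - 357 = \left(64 + 114\right) - 357 = 178 - 357 = -179$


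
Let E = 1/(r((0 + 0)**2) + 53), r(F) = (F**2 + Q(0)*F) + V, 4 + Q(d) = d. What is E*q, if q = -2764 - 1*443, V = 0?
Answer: -3207/53 ≈ -60.509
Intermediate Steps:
Q(d) = -4 + d
r(F) = F**2 - 4*F (r(F) = (F**2 + (-4 + 0)*F) + 0 = (F**2 - 4*F) + 0 = F**2 - 4*F)
q = -3207 (q = -2764 - 443 = -3207)
E = 1/53 (E = 1/((0 + 0)**2*(-4 + (0 + 0)**2) + 53) = 1/(0**2*(-4 + 0**2) + 53) = 1/(0*(-4 + 0) + 53) = 1/(0*(-4) + 53) = 1/(0 + 53) = 1/53 ≈ 0.018868)
E*q = (1/53)*(-3207) = -3207/53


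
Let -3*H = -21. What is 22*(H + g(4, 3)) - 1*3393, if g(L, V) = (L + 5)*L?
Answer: -2447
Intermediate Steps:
H = 7 (H = -⅓*(-21) = 7)
g(L, V) = L*(5 + L) (g(L, V) = (5 + L)*L = L*(5 + L))
22*(H + g(4, 3)) - 1*3393 = 22*(7 + 4*(5 + 4)) - 1*3393 = 22*(7 + 4*9) - 3393 = 22*(7 + 36) - 3393 = 22*43 - 3393 = 946 - 3393 = -2447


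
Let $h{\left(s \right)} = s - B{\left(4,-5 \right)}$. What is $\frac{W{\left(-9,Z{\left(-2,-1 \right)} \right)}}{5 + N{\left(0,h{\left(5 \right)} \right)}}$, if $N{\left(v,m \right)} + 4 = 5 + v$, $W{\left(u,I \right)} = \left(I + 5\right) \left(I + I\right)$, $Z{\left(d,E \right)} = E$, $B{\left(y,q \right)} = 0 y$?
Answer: $- \frac{4}{3} \approx -1.3333$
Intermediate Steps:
$B{\left(y,q \right)} = 0$
$h{\left(s \right)} = s$ ($h{\left(s \right)} = s - 0 = s + 0 = s$)
$W{\left(u,I \right)} = 2 I \left(5 + I\right)$ ($W{\left(u,I \right)} = \left(5 + I\right) 2 I = 2 I \left(5 + I\right)$)
$N{\left(v,m \right)} = 1 + v$ ($N{\left(v,m \right)} = -4 + \left(5 + v\right) = 1 + v$)
$\frac{W{\left(-9,Z{\left(-2,-1 \right)} \right)}}{5 + N{\left(0,h{\left(5 \right)} \right)}} = \frac{2 \left(-1\right) \left(5 - 1\right)}{5 + \left(1 + 0\right)} = \frac{2 \left(-1\right) 4}{5 + 1} = - \frac{8}{6} = \left(-8\right) \frac{1}{6} = - \frac{4}{3}$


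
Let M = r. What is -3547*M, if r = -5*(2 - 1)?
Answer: 17735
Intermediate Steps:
r = -5 (r = -5*1 = -5)
M = -5
-3547*M = -3547*(-5) = 17735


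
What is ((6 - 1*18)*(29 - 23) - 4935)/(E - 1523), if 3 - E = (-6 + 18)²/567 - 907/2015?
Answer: 635613615/192931499 ≈ 3.2945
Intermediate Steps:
E = 405736/126945 (E = 3 - ((-6 + 18)²/567 - 907/2015) = 3 - (12²*(1/567) - 907*1/2015) = 3 - (144*(1/567) - 907/2015) = 3 - (16/63 - 907/2015) = 3 - 1*(-24901/126945) = 3 + 24901/126945 = 405736/126945 ≈ 3.1962)
((6 - 1*18)*(29 - 23) - 4935)/(E - 1523) = ((6 - 1*18)*(29 - 23) - 4935)/(405736/126945 - 1523) = ((6 - 18)*6 - 4935)/(-192931499/126945) = (-12*6 - 4935)*(-126945/192931499) = (-72 - 4935)*(-126945/192931499) = -5007*(-126945/192931499) = 635613615/192931499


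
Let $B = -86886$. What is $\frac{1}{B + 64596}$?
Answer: $- \frac{1}{22290} \approx -4.4863 \cdot 10^{-5}$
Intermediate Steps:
$\frac{1}{B + 64596} = \frac{1}{-86886 + 64596} = \frac{1}{-22290} = - \frac{1}{22290}$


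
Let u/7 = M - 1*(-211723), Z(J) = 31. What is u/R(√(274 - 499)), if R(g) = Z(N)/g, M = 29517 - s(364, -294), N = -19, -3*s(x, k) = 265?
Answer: 25339475*I/31 ≈ 8.174e+5*I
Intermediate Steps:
s(x, k) = -265/3 (s(x, k) = -⅓*265 = -265/3)
M = 88816/3 (M = 29517 - 1*(-265/3) = 29517 + 265/3 = 88816/3 ≈ 29605.)
R(g) = 31/g
u = 5067895/3 (u = 7*(88816/3 - 1*(-211723)) = 7*(88816/3 + 211723) = 7*(723985/3) = 5067895/3 ≈ 1.6893e+6)
u/R(√(274 - 499)) = 5067895/(3*((31/(√(274 - 499))))) = 5067895/(3*((31/(√(-225))))) = 5067895/(3*((31/((15*I))))) = 5067895/(3*((31*(-I/15)))) = 5067895/(3*((-31*I/15))) = 5067895*(15*I/31)/3 = 25339475*I/31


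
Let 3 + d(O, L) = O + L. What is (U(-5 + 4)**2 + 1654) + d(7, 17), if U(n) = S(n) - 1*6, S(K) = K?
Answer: 1724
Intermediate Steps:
U(n) = -6 + n (U(n) = n - 1*6 = n - 6 = -6 + n)
d(O, L) = -3 + L + O (d(O, L) = -3 + (O + L) = -3 + (L + O) = -3 + L + O)
(U(-5 + 4)**2 + 1654) + d(7, 17) = ((-6 + (-5 + 4))**2 + 1654) + (-3 + 17 + 7) = ((-6 - 1)**2 + 1654) + 21 = ((-7)**2 + 1654) + 21 = (49 + 1654) + 21 = 1703 + 21 = 1724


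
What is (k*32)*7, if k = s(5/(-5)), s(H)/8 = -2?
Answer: -3584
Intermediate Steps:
s(H) = -16 (s(H) = 8*(-2) = -16)
k = -16
(k*32)*7 = -16*32*7 = -512*7 = -3584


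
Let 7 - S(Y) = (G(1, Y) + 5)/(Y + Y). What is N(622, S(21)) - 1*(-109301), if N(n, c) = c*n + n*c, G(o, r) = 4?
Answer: 824197/7 ≈ 1.1774e+5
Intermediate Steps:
S(Y) = 7 - 9/(2*Y) (S(Y) = 7 - (4 + 5)/(Y + Y) = 7 - 9/(2*Y))
N(n, c) = 2*c*n (N(n, c) = c*n + c*n = 2*c*n)
N(622, S(21)) - 1*(-109301) = 2*(7 - 9/2/21)*622 - 1*(-109301) = 2*(7 - 9/2*1/21)*622 + 109301 = 2*(7 - 3/14)*622 + 109301 = 2*(95/14)*622 + 109301 = 59090/7 + 109301 = 824197/7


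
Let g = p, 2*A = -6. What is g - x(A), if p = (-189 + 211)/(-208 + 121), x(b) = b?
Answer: 239/87 ≈ 2.7471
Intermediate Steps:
A = -3 (A = (½)*(-6) = -3)
p = -22/87 (p = 22/(-87) = 22*(-1/87) = -22/87 ≈ -0.25287)
g = -22/87 ≈ -0.25287
g - x(A) = -22/87 - 1*(-3) = -22/87 + 3 = 239/87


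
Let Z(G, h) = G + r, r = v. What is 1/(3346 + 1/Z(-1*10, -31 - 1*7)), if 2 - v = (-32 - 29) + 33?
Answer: 20/66921 ≈ 0.00029886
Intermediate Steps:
v = 30 (v = 2 - ((-32 - 29) + 33) = 2 - (-61 + 33) = 2 - 1*(-28) = 2 + 28 = 30)
r = 30
Z(G, h) = 30 + G (Z(G, h) = G + 30 = 30 + G)
1/(3346 + 1/Z(-1*10, -31 - 1*7)) = 1/(3346 + 1/(30 - 1*10)) = 1/(3346 + 1/(30 - 10)) = 1/(3346 + 1/20) = 1/(66921/20) = 20/66921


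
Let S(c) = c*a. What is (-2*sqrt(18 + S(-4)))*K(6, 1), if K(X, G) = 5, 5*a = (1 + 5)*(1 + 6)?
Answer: -2*I*sqrt(390) ≈ -39.497*I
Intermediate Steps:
a = 42/5 (a = ((1 + 5)*(1 + 6))/5 = (6*7)/5 = (1/5)*42 = 42/5 ≈ 8.4000)
S(c) = 42*c/5 (S(c) = c*(42/5) = 42*c/5)
(-2*sqrt(18 + S(-4)))*K(6, 1) = -2*sqrt(18 + (42/5)*(-4))*5 = -2*sqrt(18 - 168/5)*5 = -2*I*sqrt(390)/5*5 = -2*I*sqrt(390)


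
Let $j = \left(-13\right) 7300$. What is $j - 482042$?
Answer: $-576942$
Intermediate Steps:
$j = -94900$
$j - 482042 = -94900 - 482042 = -576942$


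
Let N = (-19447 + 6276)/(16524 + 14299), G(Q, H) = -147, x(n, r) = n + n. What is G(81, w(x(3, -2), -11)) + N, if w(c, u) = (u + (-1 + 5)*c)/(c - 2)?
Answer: -4544152/30823 ≈ -147.43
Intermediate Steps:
x(n, r) = 2*n
w(c, u) = (u + 4*c)/(-2 + c)
N = -13171/30823 ≈ -0.42731
G(81, w(x(3, -2), -11)) + N = -147 - 13171/30823 = -4544152/30823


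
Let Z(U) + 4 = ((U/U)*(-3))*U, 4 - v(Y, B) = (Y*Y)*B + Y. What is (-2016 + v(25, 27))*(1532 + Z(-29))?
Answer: -30542880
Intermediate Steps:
v(Y, B) = 4 - Y - B*Y² (v(Y, B) = 4 - ((Y*Y)*B + Y) = 4 - (Y²*B + Y) = 4 - (B*Y² + Y) = 4 - (Y + B*Y²) = 4 + (-Y - B*Y²) = 4 - Y - B*Y²)
Z(U) = -4 - 3*U (Z(U) = -4 + ((U/U)*(-3))*U = -4 + (1*(-3))*U = -4 - 3*U)
(-2016 + v(25, 27))*(1532 + Z(-29)) = (-2016 + (4 - 1*25 - 1*27*25²))*(1532 + (-4 - 3*(-29))) = (-2016 + (4 - 25 - 1*27*625))*(1532 + (-4 + 87)) = (-2016 + (4 - 25 - 16875))*(1532 + 83) = (-2016 - 16896)*1615 = -18912*1615 = -30542880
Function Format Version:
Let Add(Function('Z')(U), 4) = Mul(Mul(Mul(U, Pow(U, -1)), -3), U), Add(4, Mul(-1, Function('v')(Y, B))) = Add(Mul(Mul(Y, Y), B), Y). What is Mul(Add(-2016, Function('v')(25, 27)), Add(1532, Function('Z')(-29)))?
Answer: -30542880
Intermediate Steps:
Function('v')(Y, B) = Add(4, Mul(-1, Y), Mul(-1, B, Pow(Y, 2))) (Function('v')(Y, B) = Add(4, Mul(-1, Add(Mul(Mul(Y, Y), B), Y))) = Add(4, Mul(-1, Add(Mul(Pow(Y, 2), B), Y))) = Add(4, Mul(-1, Add(Mul(B, Pow(Y, 2)), Y))) = Add(4, Mul(-1, Add(Y, Mul(B, Pow(Y, 2))))) = Add(4, Add(Mul(-1, Y), Mul(-1, B, Pow(Y, 2)))) = Add(4, Mul(-1, Y), Mul(-1, B, Pow(Y, 2))))
Function('Z')(U) = Add(-4, Mul(-3, U)) (Function('Z')(U) = Add(-4, Mul(Mul(Mul(U, Pow(U, -1)), -3), U)) = Add(-4, Mul(Mul(1, -3), U)) = Add(-4, Mul(-3, U)))
Mul(Add(-2016, Function('v')(25, 27)), Add(1532, Function('Z')(-29))) = Mul(Add(-2016, Add(4, Mul(-1, 25), Mul(-1, 27, Pow(25, 2)))), Add(1532, Add(-4, Mul(-3, -29)))) = Mul(Add(-2016, Add(4, -25, Mul(-1, 27, 625))), Add(1532, Add(-4, 87))) = Mul(Add(-2016, Add(4, -25, -16875)), Add(1532, 83)) = Mul(Add(-2016, -16896), 1615) = Mul(-18912, 1615) = -30542880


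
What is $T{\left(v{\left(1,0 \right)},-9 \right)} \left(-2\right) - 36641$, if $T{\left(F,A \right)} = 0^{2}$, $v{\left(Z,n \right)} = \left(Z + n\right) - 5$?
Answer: $-36641$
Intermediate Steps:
$v{\left(Z,n \right)} = -5 + Z + n$ ($v{\left(Z,n \right)} = \left(Z + n\right) - 5 = -5 + Z + n$)
$T{\left(F,A \right)} = 0$
$T{\left(v{\left(1,0 \right)},-9 \right)} \left(-2\right) - 36641 = 0 \left(-2\right) - 36641 = 0 - 36641 = -36641$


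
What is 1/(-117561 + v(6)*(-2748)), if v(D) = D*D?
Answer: -1/216489 ≈ -4.6192e-6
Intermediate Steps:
v(D) = D**2
1/(-117561 + v(6)*(-2748)) = 1/(-117561 + 6**2*(-2748)) = 1/(-117561 + 36*(-2748)) = 1/(-117561 - 98928) = 1/(-216489) = -1/216489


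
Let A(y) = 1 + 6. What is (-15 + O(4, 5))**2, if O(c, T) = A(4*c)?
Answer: 64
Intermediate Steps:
A(y) = 7
O(c, T) = 7
(-15 + O(4, 5))**2 = (-15 + 7)**2 = (-8)**2 = 64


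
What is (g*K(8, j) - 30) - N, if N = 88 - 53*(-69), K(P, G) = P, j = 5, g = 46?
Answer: -3407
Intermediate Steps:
N = 3745 (N = 88 + 3657 = 3745)
(g*K(8, j) - 30) - N = (46*8 - 30) - 1*3745 = (368 - 30) - 3745 = 338 - 3745 = -3407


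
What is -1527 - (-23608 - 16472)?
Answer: 38553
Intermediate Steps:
-1527 - (-23608 - 16472) = -1527 - 1*(-40080) = -1527 + 40080 = 38553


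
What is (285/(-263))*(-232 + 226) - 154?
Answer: -38792/263 ≈ -147.50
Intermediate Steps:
(285/(-263))*(-232 + 226) - 154 = (285*(-1/263))*(-6) - 154 = -285/263*(-6) - 154 = 1710/263 - 154 = -38792/263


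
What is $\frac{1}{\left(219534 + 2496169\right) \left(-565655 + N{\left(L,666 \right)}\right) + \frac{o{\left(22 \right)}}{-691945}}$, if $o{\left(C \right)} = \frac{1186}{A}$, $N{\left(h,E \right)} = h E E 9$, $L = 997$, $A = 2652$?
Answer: $\frac{917519070}{9915663268146375247437337} \approx 9.2532 \cdot 10^{-17}$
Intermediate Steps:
$N{\left(h,E \right)} = 9 h E^{2}$ ($N{\left(h,E \right)} = E h E 9 = h E^{2} \cdot 9 = 9 h E^{2}$)
$o{\left(C \right)} = \frac{593}{1326}$ ($o{\left(C \right)} = \frac{1186}{2652} = 1186 \cdot \frac{1}{2652} = \frac{593}{1326}$)
$\frac{1}{\left(219534 + 2496169\right) \left(-565655 + N{\left(L,666 \right)}\right) + \frac{o{\left(22 \right)}}{-691945}} = \frac{1}{\left(219534 + 2496169\right) \left(-565655 + 9 \cdot 997 \cdot 666^{2}\right) + \frac{593}{1326 \left(-691945\right)}} = \frac{1}{2715703 \left(-565655 + 9 \cdot 997 \cdot 443556\right) + \frac{593}{1326} \left(- \frac{1}{691945}\right)} = \frac{1}{2715703 \left(-565655 + 3980027988\right) - \frac{593}{917519070}} = \frac{1}{2715703 \cdot 3979462333 - \frac{593}{917519070}} = \frac{1}{10807037796115099 - \frac{593}{917519070}} = \frac{1}{\frac{9915663268146375247437337}{917519070}} = \frac{917519070}{9915663268146375247437337}$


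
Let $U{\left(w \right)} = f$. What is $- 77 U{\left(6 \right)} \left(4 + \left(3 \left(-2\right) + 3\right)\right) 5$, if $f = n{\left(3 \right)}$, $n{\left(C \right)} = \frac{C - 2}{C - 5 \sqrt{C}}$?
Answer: $\frac{35}{2} + \frac{175 \sqrt{3}}{6} \approx 68.018$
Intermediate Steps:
$n{\left(C \right)} = \frac{-2 + C}{C - 5 \sqrt{C}}$
$f = - \frac{1}{-3 + 5 \sqrt{3}}$ ($f = \frac{2 - 3}{\left(-1\right) 3 + 5 \sqrt{3}} = \frac{2 - 3}{-3 + 5 \sqrt{3}} = \frac{1}{-3 + 5 \sqrt{3}} \left(-1\right) = - \frac{1}{-3 + 5 \sqrt{3}} \approx -0.17667$)
$U{\left(w \right)} = - \frac{1}{22} - \frac{5 \sqrt{3}}{66}$
$- 77 U{\left(6 \right)} \left(4 + \left(3 \left(-2\right) + 3\right)\right) 5 = - 77 \left(- \frac{1}{22} - \frac{5 \sqrt{3}}{66}\right) \left(4 + \left(3 \left(-2\right) + 3\right)\right) 5 = \left(\frac{7}{2} + \frac{35 \sqrt{3}}{6}\right) \left(4 + \left(-6 + 3\right)\right) 5 = \left(\frac{7}{2} + \frac{35 \sqrt{3}}{6}\right) \left(4 - 3\right) 5 = \left(\frac{7}{2} + \frac{35 \sqrt{3}}{6}\right) 1 \cdot 5 = \left(\frac{7}{2} + \frac{35 \sqrt{3}}{6}\right) 5 = \frac{35}{2} + \frac{175 \sqrt{3}}{6}$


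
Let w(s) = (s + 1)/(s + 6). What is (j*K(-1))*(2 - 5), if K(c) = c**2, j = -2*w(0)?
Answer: 1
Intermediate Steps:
w(s) = (1 + s)/(6 + s)
j = -1/3 (j = -2*(1 + 0)/(6 + 0) = -2/6 = -1/3 ≈ -0.33333)
(j*K(-1))*(2 - 5) = (-1/3*(-1)**2)*(2 - 5) = -1/3*1*(-3) = -1/3*(-3) = 1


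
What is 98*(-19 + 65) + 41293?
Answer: 45801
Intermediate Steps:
98*(-19 + 65) + 41293 = 98*46 + 41293 = 4508 + 41293 = 45801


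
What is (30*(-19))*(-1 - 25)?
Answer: 14820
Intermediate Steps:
(30*(-19))*(-1 - 25) = -570*(-1 - 5*5) = -570*(-1 - 25) = -570*(-26) = 14820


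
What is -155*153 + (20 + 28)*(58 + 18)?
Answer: -20067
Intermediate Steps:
-155*153 + (20 + 28)*(58 + 18) = -23715 + 48*76 = -23715 + 3648 = -20067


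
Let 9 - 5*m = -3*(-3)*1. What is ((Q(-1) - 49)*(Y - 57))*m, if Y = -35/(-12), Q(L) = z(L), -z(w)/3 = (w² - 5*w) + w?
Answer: 0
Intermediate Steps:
z(w) = -3*w² + 12*w (z(w) = -3*((w² - 5*w) + w) = -3*(w² - 4*w) = -3*w² + 12*w)
Q(L) = 3*L*(4 - L)
Y = 35/12 (Y = -35*(-1/12) = 35/12 ≈ 2.9167)
m = 0 (m = 9/5 - (-3*(-3))/5 = 9/5 - 9/5 = 0)
((Q(-1) - 49)*(Y - 57))*m = ((3*(-1)*(4 - 1*(-1)) - 49)*(35/12 - 57))*0 = ((3*(-1)*(4 + 1) - 49)*(-649/12))*0 = ((3*(-1)*5 - 49)*(-649/12))*0 = ((-15 - 49)*(-649/12))*0 = -64*(-649/12)*0 = (10384/3)*0 = 0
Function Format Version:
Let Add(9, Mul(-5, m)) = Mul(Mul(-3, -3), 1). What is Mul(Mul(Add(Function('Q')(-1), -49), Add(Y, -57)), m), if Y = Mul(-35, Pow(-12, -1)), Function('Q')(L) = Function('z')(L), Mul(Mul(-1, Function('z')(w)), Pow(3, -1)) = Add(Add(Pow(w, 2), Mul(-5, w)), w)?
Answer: 0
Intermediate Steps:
Function('z')(w) = Add(Mul(-3, Pow(w, 2)), Mul(12, w)) (Function('z')(w) = Mul(-3, Add(Add(Pow(w, 2), Mul(-5, w)), w)) = Mul(-3, Add(Pow(w, 2), Mul(-4, w))) = Add(Mul(-3, Pow(w, 2)), Mul(12, w)))
Function('Q')(L) = Mul(3, L, Add(4, Mul(-1, L)))
Y = Rational(35, 12) (Y = Mul(-35, Rational(-1, 12)) = Rational(35, 12) ≈ 2.9167)
m = 0 (m = Add(Rational(9, 5), Mul(Rational(-1, 5), Mul(Mul(-3, -3), 1))) = Add(Rational(9, 5), Mul(Rational(-1, 5), Mul(9, 1))) = Add(Rational(9, 5), Mul(Rational(-1, 5), 9)) = Add(Rational(9, 5), Rational(-9, 5)) = 0)
Mul(Mul(Add(Function('Q')(-1), -49), Add(Y, -57)), m) = Mul(Mul(Add(Mul(3, -1, Add(4, Mul(-1, -1))), -49), Add(Rational(35, 12), -57)), 0) = Mul(Mul(Add(Mul(3, -1, Add(4, 1)), -49), Rational(-649, 12)), 0) = Mul(Mul(Add(Mul(3, -1, 5), -49), Rational(-649, 12)), 0) = Mul(Mul(Add(-15, -49), Rational(-649, 12)), 0) = Mul(Mul(-64, Rational(-649, 12)), 0) = Mul(Rational(10384, 3), 0) = 0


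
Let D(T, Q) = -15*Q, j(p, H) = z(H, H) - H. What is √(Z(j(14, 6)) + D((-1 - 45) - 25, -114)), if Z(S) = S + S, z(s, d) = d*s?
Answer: √1770 ≈ 42.071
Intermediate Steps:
j(p, H) = H² - H (j(p, H) = H*H - H = H² - H)
Z(S) = 2*S
√(Z(j(14, 6)) + D((-1 - 45) - 25, -114)) = √(2*(6*(-1 + 6)) - 15*(-114)) = √(2*(6*5) + 1710) = √(2*30 + 1710) = √(60 + 1710) = √1770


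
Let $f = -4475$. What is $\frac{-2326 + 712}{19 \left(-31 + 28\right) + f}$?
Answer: $\frac{807}{2266} \approx 0.35613$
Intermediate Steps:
$\frac{-2326 + 712}{19 \left(-31 + 28\right) + f} = \frac{-2326 + 712}{19 \left(-31 + 28\right) - 4475} = - \frac{1614}{19 \left(-3\right) - 4475} = - \frac{1614}{-57 - 4475} = - \frac{1614}{-4532} = \left(-1614\right) \left(- \frac{1}{4532}\right) = \frac{807}{2266}$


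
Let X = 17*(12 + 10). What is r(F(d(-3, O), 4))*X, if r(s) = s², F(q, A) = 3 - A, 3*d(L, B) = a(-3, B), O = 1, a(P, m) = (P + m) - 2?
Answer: 374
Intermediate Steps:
a(P, m) = -2 + P + m
d(L, B) = -5/3 + B/3 (d(L, B) = (-2 - 3 + B)/3 = (-5 + B)/3 = -5/3 + B/3)
X = 374 (X = 17*22 = 374)
r(F(d(-3, O), 4))*X = (3 - 1*4)²*374 = (3 - 4)²*374 = (-1)²*374 = 1*374 = 374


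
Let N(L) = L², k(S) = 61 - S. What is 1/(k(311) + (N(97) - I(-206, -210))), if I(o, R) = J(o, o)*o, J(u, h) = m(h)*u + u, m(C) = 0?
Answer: -1/33277 ≈ -3.0051e-5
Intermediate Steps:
J(u, h) = u (J(u, h) = 0*u + u = 0 + u = u)
I(o, R) = o² (I(o, R) = o*o = o²)
1/(k(311) + (N(97) - I(-206, -210))) = 1/((61 - 1*311) + (97² - 1*(-206)²)) = 1/((61 - 311) + (9409 - 1*42436)) = 1/(-250 + (9409 - 42436)) = 1/(-250 - 33027) = 1/(-33277) = -1/33277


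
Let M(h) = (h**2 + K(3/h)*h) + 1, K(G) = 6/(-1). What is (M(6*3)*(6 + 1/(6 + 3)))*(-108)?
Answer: -143220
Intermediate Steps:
K(G) = -6 (K(G) = 6*(-1) = -6)
M(h) = 1 + h**2 - 6*h (M(h) = (h**2 - 6*h) + 1 = 1 + h**2 - 6*h)
(M(6*3)*(6 + 1/(6 + 3)))*(-108) = ((1 + (6*3)**2 - 36*3)*(6 + 1/(6 + 3)))*(-108) = ((1 + 18**2 - 6*18)*(6 + 1/9))*(-108) = ((1 + 324 - 108)*(6 + 1/9))*(-108) = (217*(55/9))*(-108) = (11935/9)*(-108) = -143220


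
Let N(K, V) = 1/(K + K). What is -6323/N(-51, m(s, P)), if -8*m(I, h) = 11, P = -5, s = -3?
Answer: 644946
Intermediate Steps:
m(I, h) = -11/8 (m(I, h) = -1/8*11 = -11/8)
N(K, V) = 1/(2*K)
-6323/N(-51, m(s, P)) = -6323/((1/2)/(-51)) = -6323/((1/2)*(-1/51)) = -6323/(-1/102) = -6323*(-102) = 644946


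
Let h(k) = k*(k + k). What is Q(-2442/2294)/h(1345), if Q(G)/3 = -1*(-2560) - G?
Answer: 238179/112159550 ≈ 0.0021236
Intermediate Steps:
Q(G) = 7680 - 3*G (Q(G) = 3*(-1*(-2560) - G) = 3*(2560 - G) = 7680 - 3*G)
h(k) = 2*k² (h(k) = k*(2*k) = 2*k²)
Q(-2442/2294)/h(1345) = (7680 - (-7326)/2294)/((2*1345²)) = (7680 - (-7326)/2294)/((2*1809025)) = (7680 - 3*(-33/31))/3618050 = (7680 + 99/31)*(1/3618050) = (238179/31)*(1/3618050) = 238179/112159550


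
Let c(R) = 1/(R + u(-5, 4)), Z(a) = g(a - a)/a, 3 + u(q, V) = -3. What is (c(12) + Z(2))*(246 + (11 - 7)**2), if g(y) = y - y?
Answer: 131/3 ≈ 43.667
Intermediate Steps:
g(y) = 0
u(q, V) = -6 (u(q, V) = -3 - 3 = -6)
Z(a) = 0 (Z(a) = 0/a = 0)
c(R) = 1/(-6 + R) (c(R) = 1/(R - 6) = 1/(-6 + R))
(c(12) + Z(2))*(246 + (11 - 7)**2) = (1/(-6 + 12) + 0)*(246 + (11 - 7)**2) = (1/6 + 0)*(246 + 4**2) = (1/6 + 0)*(246 + 16) = (1/6)*262 = 131/3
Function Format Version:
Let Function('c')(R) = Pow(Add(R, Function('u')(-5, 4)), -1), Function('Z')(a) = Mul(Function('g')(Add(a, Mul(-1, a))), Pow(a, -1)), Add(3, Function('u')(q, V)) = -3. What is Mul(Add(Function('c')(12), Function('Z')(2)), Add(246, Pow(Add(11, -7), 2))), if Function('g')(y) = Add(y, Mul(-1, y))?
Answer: Rational(131, 3) ≈ 43.667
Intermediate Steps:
Function('g')(y) = 0
Function('u')(q, V) = -6 (Function('u')(q, V) = Add(-3, -3) = -6)
Function('Z')(a) = 0 (Function('Z')(a) = Mul(0, Pow(a, -1)) = 0)
Function('c')(R) = Pow(Add(-6, R), -1) (Function('c')(R) = Pow(Add(R, -6), -1) = Pow(Add(-6, R), -1))
Mul(Add(Function('c')(12), Function('Z')(2)), Add(246, Pow(Add(11, -7), 2))) = Mul(Add(Pow(Add(-6, 12), -1), 0), Add(246, Pow(Add(11, -7), 2))) = Mul(Add(Pow(6, -1), 0), Add(246, Pow(4, 2))) = Mul(Add(Rational(1, 6), 0), Add(246, 16)) = Mul(Rational(1, 6), 262) = Rational(131, 3)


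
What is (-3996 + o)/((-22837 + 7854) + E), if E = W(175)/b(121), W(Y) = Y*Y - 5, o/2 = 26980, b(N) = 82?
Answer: -2048524/598993 ≈ -3.4199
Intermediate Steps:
o = 53960 (o = 2*26980 = 53960)
W(Y) = -5 + Y² (W(Y) = Y² - 5 = -5 + Y²)
E = 15310/41 (E = (-5 + 175²)/82 = (-5 + 30625)*(1/82) = 30620*(1/82) = 15310/41 ≈ 373.41)
(-3996 + o)/((-22837 + 7854) + E) = (-3996 + 53960)/((-22837 + 7854) + 15310/41) = 49964/(-14983 + 15310/41) = 49964/(-598993/41) = 49964*(-41/598993) = -2048524/598993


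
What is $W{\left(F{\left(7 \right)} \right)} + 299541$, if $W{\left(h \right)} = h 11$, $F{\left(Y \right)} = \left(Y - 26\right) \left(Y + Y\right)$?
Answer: $296615$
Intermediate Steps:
$F{\left(Y \right)} = 2 Y \left(-26 + Y\right)$ ($F{\left(Y \right)} = \left(-26 + Y\right) 2 Y = 2 Y \left(-26 + Y\right)$)
$W{\left(h \right)} = 11 h$
$W{\left(F{\left(7 \right)} \right)} + 299541 = 11 \cdot 2 \cdot 7 \left(-26 + 7\right) + 299541 = 11 \cdot 2 \cdot 7 \left(-19\right) + 299541 = 11 \left(-266\right) + 299541 = -2926 + 299541 = 296615$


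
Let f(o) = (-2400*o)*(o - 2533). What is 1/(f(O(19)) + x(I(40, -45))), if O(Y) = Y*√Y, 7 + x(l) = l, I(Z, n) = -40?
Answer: 16461647/253214831815807391 + 115504800*√19/253214831815807391 ≈ 2.0533e-9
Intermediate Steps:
x(l) = -7 + l
O(Y) = Y^(3/2)
f(o) = -2400*o*(-2533 + o) (f(o) = (-2400*o)*(-2533 + o) = -2400*o*(-2533 + o))
1/(f(O(19)) + x(I(40, -45))) = 1/(2400*19^(3/2)*(2533 - 19^(3/2)) + (-7 - 40)) = 1/(2400*(19*√19)*(2533 - 19*√19) - 47) = 1/(45600*√19*(2533 - 19*√19) - 47) = 1/(-47 + 45600*√19*(2533 - 19*√19))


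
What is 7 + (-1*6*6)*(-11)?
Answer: 403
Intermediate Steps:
7 + (-1*6*6)*(-11) = 7 - 6*6*(-11) = 7 - 36*(-11) = 7 + 396 = 403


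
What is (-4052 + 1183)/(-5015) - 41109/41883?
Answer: -28666436/70014415 ≈ -0.40944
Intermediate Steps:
(-4052 + 1183)/(-5015) - 41109/41883 = -2869*(-1/5015) - 41109*1/41883 = 2869/5015 - 13703/13961 = -28666436/70014415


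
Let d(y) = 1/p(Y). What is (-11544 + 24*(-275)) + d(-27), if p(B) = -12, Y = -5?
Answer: -217729/12 ≈ -18144.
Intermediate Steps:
d(y) = -1/12 (d(y) = 1/(-12) = -1/12)
(-11544 + 24*(-275)) + d(-27) = (-11544 + 24*(-275)) - 1/12 = (-11544 - 6600) - 1/12 = -18144 - 1/12 = -217729/12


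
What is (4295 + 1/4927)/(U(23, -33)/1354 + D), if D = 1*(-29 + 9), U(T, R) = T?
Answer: -9550874988/44436613 ≈ -214.93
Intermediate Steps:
D = -20 (D = 1*(-20) = -20)
(4295 + 1/4927)/(U(23, -33)/1354 + D) = (4295 + 1/4927)/(23/1354 - 20) = (4295 + 1/4927)/(23*(1/1354) - 20) = 21161466/(4927*(23/1354 - 20)) = 21161466/(4927*(-27057/1354)) = (21161466/4927)*(-1354/27057) = -9550874988/44436613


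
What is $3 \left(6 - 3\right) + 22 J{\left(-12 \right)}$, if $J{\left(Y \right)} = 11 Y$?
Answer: $-2895$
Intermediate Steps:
$3 \left(6 - 3\right) + 22 J{\left(-12 \right)} = 3 \left(6 - 3\right) + 22 \cdot 11 \left(-12\right) = 3 \cdot 3 + 22 \left(-132\right) = 9 - 2904 = -2895$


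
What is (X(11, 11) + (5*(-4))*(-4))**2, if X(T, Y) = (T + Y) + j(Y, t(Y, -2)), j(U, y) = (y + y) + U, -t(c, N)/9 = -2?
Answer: 22201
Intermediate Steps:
t(c, N) = 18 (t(c, N) = -9*(-2) = 18)
j(U, y) = U + 2*y (j(U, y) = 2*y + U = U + 2*y)
X(T, Y) = 36 + T + 2*Y (X(T, Y) = (T + Y) + (Y + 2*18) = (T + Y) + (Y + 36) = (T + Y) + (36 + Y) = 36 + T + 2*Y)
(X(11, 11) + (5*(-4))*(-4))**2 = ((36 + 11 + 2*11) + (5*(-4))*(-4))**2 = ((36 + 11 + 22) - 20*(-4))**2 = (69 + 80)**2 = 149**2 = 22201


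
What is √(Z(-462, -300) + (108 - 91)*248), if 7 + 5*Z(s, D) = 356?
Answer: 3*√11905/5 ≈ 65.466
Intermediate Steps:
Z(s, D) = 349/5 (Z(s, D) = -7/5 + (⅕)*356 = -7/5 + 356/5 = 349/5)
√(Z(-462, -300) + (108 - 91)*248) = √(349/5 + (108 - 91)*248) = √(349/5 + 17*248) = √(349/5 + 4216) = √(21429/5) = 3*√11905/5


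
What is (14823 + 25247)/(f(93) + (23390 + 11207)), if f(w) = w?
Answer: 4007/3469 ≈ 1.1551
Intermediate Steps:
(14823 + 25247)/(f(93) + (23390 + 11207)) = (14823 + 25247)/(93 + (23390 + 11207)) = 40070/(93 + 34597) = 40070/34690 = 40070*(1/34690) = 4007/3469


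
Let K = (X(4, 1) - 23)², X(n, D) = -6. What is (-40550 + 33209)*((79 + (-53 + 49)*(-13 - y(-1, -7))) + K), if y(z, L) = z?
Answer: -7106088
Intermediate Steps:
K = 841 (K = (-6 - 23)² = (-29)² = 841)
(-40550 + 33209)*((79 + (-53 + 49)*(-13 - y(-1, -7))) + K) = (-40550 + 33209)*((79 + (-53 + 49)*(-13 - 1*(-1))) + 841) = -7341*((79 - 4*(-13 + 1)) + 841) = -7341*((79 - 4*(-12)) + 841) = -7341*((79 + 48) + 841) = -7341*(127 + 841) = -7341*968 = -7106088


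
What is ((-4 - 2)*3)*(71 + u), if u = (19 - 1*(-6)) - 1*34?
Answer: -1116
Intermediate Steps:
u = -9 (u = (19 + 6) - 34 = 25 - 34 = -9)
((-4 - 2)*3)*(71 + u) = ((-4 - 2)*3)*(71 - 9) = -6*3*62 = -18*62 = -1116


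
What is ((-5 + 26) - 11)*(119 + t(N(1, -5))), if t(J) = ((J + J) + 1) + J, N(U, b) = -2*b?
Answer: 1500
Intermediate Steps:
t(J) = 1 + 3*J (t(J) = (2*J + 1) + J = (1 + 2*J) + J = 1 + 3*J)
((-5 + 26) - 11)*(119 + t(N(1, -5))) = ((-5 + 26) - 11)*(119 + (1 + 3*(-2*(-5)))) = (21 - 11)*(119 + (1 + 3*10)) = 10*(119 + (1 + 30)) = 10*(119 + 31) = 10*150 = 1500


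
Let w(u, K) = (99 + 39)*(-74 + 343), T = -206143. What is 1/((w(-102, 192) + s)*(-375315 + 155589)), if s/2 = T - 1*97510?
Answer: 1/125284249584 ≈ 7.9819e-12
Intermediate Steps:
s = -607306 (s = 2*(-206143 - 1*97510) = 2*(-206143 - 97510) = 2*(-303653) = -607306)
w(u, K) = 37122 (w(u, K) = 138*269 = 37122)
1/((w(-102, 192) + s)*(-375315 + 155589)) = 1/((37122 - 607306)*(-375315 + 155589)) = 1/(-570184*(-219726)) = 1/125284249584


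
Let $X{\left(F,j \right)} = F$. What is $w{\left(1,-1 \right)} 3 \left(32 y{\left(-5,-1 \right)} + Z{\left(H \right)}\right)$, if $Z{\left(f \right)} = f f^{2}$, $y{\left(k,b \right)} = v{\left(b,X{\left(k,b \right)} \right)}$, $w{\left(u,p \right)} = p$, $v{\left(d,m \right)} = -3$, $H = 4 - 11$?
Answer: $1317$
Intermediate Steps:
$H = -7$ ($H = 4 - 11 = -7$)
$y{\left(k,b \right)} = -3$
$Z{\left(f \right)} = f^{3}$
$w{\left(1,-1 \right)} 3 \left(32 y{\left(-5,-1 \right)} + Z{\left(H \right)}\right) = \left(-1\right) 3 \left(32 \left(-3\right) + \left(-7\right)^{3}\right) = - 3 \left(-96 - 343\right) = \left(-3\right) \left(-439\right) = 1317$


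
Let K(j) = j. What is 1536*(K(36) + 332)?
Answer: 565248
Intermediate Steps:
1536*(K(36) + 332) = 1536*(36 + 332) = 1536*368 = 565248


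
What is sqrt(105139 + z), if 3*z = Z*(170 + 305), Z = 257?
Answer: 2*sqrt(328119)/3 ≈ 381.88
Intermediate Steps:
z = 122075/3 (z = (257*(170 + 305))/3 = (257*475)/3 = (1/3)*122075 = 122075/3 ≈ 40692.)
sqrt(105139 + z) = sqrt(105139 + 122075/3) = sqrt(437492/3) = 2*sqrt(328119)/3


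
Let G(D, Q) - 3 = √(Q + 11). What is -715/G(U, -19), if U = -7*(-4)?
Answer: -2145/17 + 1430*I*√2/17 ≈ -126.18 + 118.96*I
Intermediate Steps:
U = 28
G(D, Q) = 3 + √(11 + Q) (G(D, Q) = 3 + √(Q + 11) = 3 + √(11 + Q))
-715/G(U, -19) = -715/(3 + √(11 - 19)) = -715/(3 + √(-8)) = -715/(3 + 2*I*√2)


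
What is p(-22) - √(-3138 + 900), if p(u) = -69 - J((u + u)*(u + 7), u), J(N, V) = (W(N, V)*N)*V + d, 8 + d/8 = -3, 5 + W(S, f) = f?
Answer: -392021 - I*√2238 ≈ -3.9202e+5 - 47.307*I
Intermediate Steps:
W(S, f) = -5 + f
d = -88 (d = -64 + 8*(-3) = -64 - 24 = -88)
J(N, V) = -88 + N*V*(-5 + V) (J(N, V) = ((-5 + V)*N)*V - 88 = (N*(-5 + V))*V - 88 = N*V*(-5 + V) - 88 = -88 + N*V*(-5 + V))
p(u) = 19 - 2*u²*(-5 + u)*(7 + u) (p(u) = -69 - (-88 + ((u + u)*(u + 7))*u*(-5 + u)) = -69 - (-88 + ((2*u)*(7 + u))*u*(-5 + u)) = -69 - (-88 + (2*u*(7 + u))*u*(-5 + u)) = -69 - (-88 + 2*u²*(-5 + u)*(7 + u)) = -69 + (88 - 2*u²*(-5 + u)*(7 + u)) = 19 - 2*u²*(-5 + u)*(7 + u))
p(-22) - √(-3138 + 900) = (19 - 2*(-22)²*(-5 - 22)*(7 - 22)) - √(-3138 + 900) = (19 - 2*484*(-27)*(-15)) - √(-2238) = (19 - 392040) - I*√2238 = -392021 - I*√2238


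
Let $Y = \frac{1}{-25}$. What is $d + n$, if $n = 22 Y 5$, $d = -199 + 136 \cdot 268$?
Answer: $\frac{181223}{5} \approx 36245.0$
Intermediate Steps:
$Y = - \frac{1}{25} \approx -0.04$
$d = 36249$ ($d = -199 + 36448 = 36249$)
$n = - \frac{22}{5}$ ($n = 22 \left(- \frac{1}{25}\right) 5 = \left(- \frac{22}{25}\right) 5 = - \frac{22}{5} \approx -4.4$)
$d + n = 36249 - \frac{22}{5} = \frac{181223}{5}$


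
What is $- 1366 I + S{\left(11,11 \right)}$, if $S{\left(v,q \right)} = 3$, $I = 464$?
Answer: $-633821$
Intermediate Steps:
$- 1366 I + S{\left(11,11 \right)} = \left(-1366\right) 464 + 3 = -633824 + 3 = -633821$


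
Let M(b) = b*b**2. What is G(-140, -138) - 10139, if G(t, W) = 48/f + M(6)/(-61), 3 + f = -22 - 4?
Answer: -17945083/1769 ≈ -10144.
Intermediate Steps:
f = -29 (f = -3 + (-22 - 4) = -3 - 26 = -29)
M(b) = b**3
G(t, W) = -9192/1769 (G(t, W) = 48/(-29) + 6**3/(-61) = 48*(-1/29) + 216*(-1/61) = -48/29 - 216/61 = -9192/1769)
G(-140, -138) - 10139 = -9192/1769 - 10139 = -17945083/1769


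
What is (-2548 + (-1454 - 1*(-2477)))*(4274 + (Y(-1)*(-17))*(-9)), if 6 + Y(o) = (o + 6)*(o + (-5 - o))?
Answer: 715225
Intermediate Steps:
Y(o) = -36 - 5*o (Y(o) = -6 + (o + 6)*(o + (-5 - o)) = -6 + (6 + o)*(-5) = -6 + (-30 - 5*o) = -36 - 5*o)
(-2548 + (-1454 - 1*(-2477)))*(4274 + (Y(-1)*(-17))*(-9)) = (-2548 + (-1454 - 1*(-2477)))*(4274 + ((-36 - 5*(-1))*(-17))*(-9)) = (-2548 + (-1454 + 2477))*(4274 + ((-36 + 5)*(-17))*(-9)) = (-2548 + 1023)*(4274 - 31*(-17)*(-9)) = -1525*(4274 + 527*(-9)) = -1525*(4274 - 4743) = -1525*(-469) = 715225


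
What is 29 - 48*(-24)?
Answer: 1181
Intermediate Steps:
29 - 48*(-24) = 29 + 1152 = 1181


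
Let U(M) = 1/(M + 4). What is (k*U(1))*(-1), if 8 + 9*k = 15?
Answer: -7/45 ≈ -0.15556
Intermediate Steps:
k = 7/9 (k = -8/9 + (1/9)*15 = -8/9 + 5/3 = 7/9 ≈ 0.77778)
U(M) = 1/(4 + M)
(k*U(1))*(-1) = (7/(9*(4 + 1)))*(-1) = ((7/9)/5)*(-1) = ((7/9)*(1/5))*(-1) = (7/45)*(-1) = -7/45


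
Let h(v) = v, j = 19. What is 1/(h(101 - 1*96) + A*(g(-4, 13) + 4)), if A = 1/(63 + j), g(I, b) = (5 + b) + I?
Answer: 41/214 ≈ 0.19159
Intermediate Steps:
g(I, b) = 5 + I + b
A = 1/82 (A = 1/(63 + 19) = 1/82 ≈ 0.012195)
1/(h(101 - 1*96) + A*(g(-4, 13) + 4)) = 1/((101 - 1*96) + ((5 - 4 + 13) + 4)/82) = 1/((101 - 96) + (14 + 4)/82) = 1/(5 + (1/82)*18) = 1/(5 + 9/41) = 1/(214/41) = 41/214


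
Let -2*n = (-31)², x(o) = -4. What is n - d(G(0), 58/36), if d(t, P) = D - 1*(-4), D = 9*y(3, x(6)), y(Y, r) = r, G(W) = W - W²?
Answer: -897/2 ≈ -448.50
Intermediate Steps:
D = -36 (D = 9*(-4) = -36)
d(t, P) = -32 (d(t, P) = -36 - 1*(-4) = -36 + 4 = -32)
n = -961/2 (n = -½*(-31)² = -½*961 = -961/2 ≈ -480.50)
n - d(G(0), 58/36) = -961/2 - 1*(-32) = -961/2 + 32 = -897/2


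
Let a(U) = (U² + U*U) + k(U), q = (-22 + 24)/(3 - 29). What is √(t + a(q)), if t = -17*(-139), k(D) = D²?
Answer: 35*√326/13 ≈ 48.611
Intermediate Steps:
q = -1/13 (q = 2/(-26) = 2*(-1/26) = -1/13 ≈ -0.076923)
t = 2363
a(U) = 3*U² (a(U) = (U² + U*U) + U² = (U² + U²) + U² = 2*U² + U² = 3*U²)
√(t + a(q)) = √(2363 + 3*(-1/13)²) = √(2363 + 3*(1/169)) = √(2363 + 3/169) = √(399350/169) = 35*√326/13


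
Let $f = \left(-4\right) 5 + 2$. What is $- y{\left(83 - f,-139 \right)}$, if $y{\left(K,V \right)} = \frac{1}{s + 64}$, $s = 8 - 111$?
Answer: $\frac{1}{39} \approx 0.025641$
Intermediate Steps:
$f = -18$ ($f = -20 + 2 = -18$)
$s = -103$
$y{\left(K,V \right)} = - \frac{1}{39}$ ($y{\left(K,V \right)} = \frac{1}{-103 + 64} = \frac{1}{-39} = - \frac{1}{39}$)
$- y{\left(83 - f,-139 \right)} = \left(-1\right) \left(- \frac{1}{39}\right) = \frac{1}{39}$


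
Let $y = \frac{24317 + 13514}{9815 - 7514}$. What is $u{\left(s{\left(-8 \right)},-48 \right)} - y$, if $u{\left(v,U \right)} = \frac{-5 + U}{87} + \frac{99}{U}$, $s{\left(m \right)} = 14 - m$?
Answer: $- \frac{6802019}{355888} \approx -19.113$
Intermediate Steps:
$u{\left(v,U \right)} = - \frac{5}{87} + \frac{99}{U} + \frac{U}{87}$ ($u{\left(v,U \right)} = \left(-5 + U\right) \frac{1}{87} + \frac{99}{U} = \left(- \frac{5}{87} + \frac{U}{87}\right) + \frac{99}{U} = - \frac{5}{87} + \frac{99}{U} + \frac{U}{87}$)
$y = \frac{37831}{2301} \approx 16.441$
$u{\left(s{\left(-8 \right)},-48 \right)} - y = \frac{8613 - 48 \left(-5 - 48\right)}{87 \left(-48\right)} - \frac{37831}{2301} = \frac{1}{87} \left(- \frac{1}{48}\right) \left(8613 - -2544\right) - \frac{37831}{2301} = \frac{1}{87} \left(- \frac{1}{48}\right) \left(8613 + 2544\right) - \frac{37831}{2301} = \frac{1}{87} \left(- \frac{1}{48}\right) 11157 - \frac{37831}{2301} = - \frac{3719}{1392} - \frac{37831}{2301} = - \frac{6802019}{355888}$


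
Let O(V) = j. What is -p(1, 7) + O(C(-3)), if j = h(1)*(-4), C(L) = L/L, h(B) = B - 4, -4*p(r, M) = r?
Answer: 49/4 ≈ 12.250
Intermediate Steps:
p(r, M) = -r/4
h(B) = -4 + B
C(L) = 1
j = 12 (j = (-4 + 1)*(-4) = -3*(-4) = 12)
O(V) = 12
-p(1, 7) + O(C(-3)) = -(-1)/4 + 12 = -1*(-¼) + 12 = ¼ + 12 = 49/4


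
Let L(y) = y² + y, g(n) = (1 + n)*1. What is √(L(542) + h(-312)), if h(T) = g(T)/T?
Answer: √7162255074/156 ≈ 542.50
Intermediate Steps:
g(n) = 1 + n
h(T) = (1 + T)/T
L(y) = y + y²
√(L(542) + h(-312)) = √(542*(1 + 542) + (1 - 312)/(-312)) = √(542*543 - 1/312*(-311)) = √(294306 + 311/312) = √(91823783/312) = √7162255074/156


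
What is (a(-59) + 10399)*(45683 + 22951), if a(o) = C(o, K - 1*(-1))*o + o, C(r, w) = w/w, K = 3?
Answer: 705626154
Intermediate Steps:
C(r, w) = 1
a(o) = 2*o (a(o) = 1*o + o = o + o = 2*o)
(a(-59) + 10399)*(45683 + 22951) = (2*(-59) + 10399)*(45683 + 22951) = (-118 + 10399)*68634 = 10281*68634 = 705626154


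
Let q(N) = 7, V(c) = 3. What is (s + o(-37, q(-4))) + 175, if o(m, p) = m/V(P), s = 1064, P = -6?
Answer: 3680/3 ≈ 1226.7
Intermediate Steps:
o(m, p) = m/3
(s + o(-37, q(-4))) + 175 = (1064 + (⅓)*(-37)) + 175 = (1064 - 37/3) + 175 = 3155/3 + 175 = 3680/3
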